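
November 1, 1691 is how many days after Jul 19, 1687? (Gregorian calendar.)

Jul 19, 1687 → Jul 19, 1688: 366 days (Feb 29, 1688 is in that span).
Jul 19, 1688 → Jul 19, 1689: 365 days.
Jul 19, 1689 → Jul 19, 1690: 365 days.
Jul 19, 1690 → Jul 19, 1691: 365 days.
Jul 19, 1691 → Aug 19, 1691: 31 days (July has 31).
Aug 19, 1691 → Sep 19, 1691: 31 days (August has 31).
Sep 19, 1691 → Oct 19, 1691: 30 days (September has 30).
Oct 19, 1691 → Nov 1, 1691: 13 days.
Total: 1566 days.

1566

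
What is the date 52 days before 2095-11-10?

−10 → Oct 31, 2095 (end of Oct, 31 days; 42 left).
−31 → Sep 30, 2095 (end of Sep, 30 days; 11 left).
−11 → Sep 19, 2095.

September 19, 2095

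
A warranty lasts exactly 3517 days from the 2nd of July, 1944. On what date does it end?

+365 (one year) → Jul 2, 1945 (3152 left).
+365 (one year) → Jul 2, 1946 (2787 left).
+365 (one year) → Jul 2, 1947 (2422 left).
+366 (one year; includes Feb 29, 1948) → Jul 2, 1948 (2056 left).
+365 (one year) → Jul 2, 1949 (1691 left).
+365 (one year) → Jul 2, 1950 (1326 left).
+365 (one year) → Jul 2, 1951 (961 left).
+366 (one year; includes Feb 29, 1952) → Jul 2, 1952 (595 left).
+365 (one year) → Jul 2, 1953 (230 left).
Jul has 31 days: +30 → Aug 1, 1953 (200 left).
Aug has 31 days: +31 → Sep 1, 1953 (169 left).
Sep has 30 days: +30 → Oct 1, 1953 (139 left).
Oct has 31 days: +31 → Nov 1, 1953 (108 left).
Nov has 30 days: +30 → Dec 1, 1953 (78 left).
Dec has 31 days: +31 → Jan 1, 1954 (47 left).
Jan has 31 days: +31 → Feb 1, 1954 (16 left).
+16 → Feb 17, 1954.

February 17, 1954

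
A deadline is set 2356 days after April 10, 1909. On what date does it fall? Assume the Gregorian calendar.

September 22, 1915

+365 (one year) → Apr 10, 1910 (1991 left).
+365 (one year) → Apr 10, 1911 (1626 left).
+366 (one year; includes Feb 29, 1912) → Apr 10, 1912 (1260 left).
+365 (one year) → Apr 10, 1913 (895 left).
+365 (one year) → Apr 10, 1914 (530 left).
+365 (one year) → Apr 10, 1915 (165 left).
Apr has 30 days: +21 → May 1, 1915 (144 left).
May has 31 days: +31 → Jun 1, 1915 (113 left).
Jun has 30 days: +30 → Jul 1, 1915 (83 left).
Jul has 31 days: +31 → Aug 1, 1915 (52 left).
Aug has 31 days: +31 → Sep 1, 1915 (21 left).
+21 → Sep 22, 1915.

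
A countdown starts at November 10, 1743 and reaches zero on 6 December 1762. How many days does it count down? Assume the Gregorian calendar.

6966

Nov 10, 1743 → Nov 10, 1744: 366 days (Feb 29, 1744 is in that span).
Nov 10, 1744 → Nov 10, 1745: 365 days.
Nov 10, 1745 → Nov 10, 1746: 365 days.
Nov 10, 1746 → Nov 10, 1747: 365 days.
Nov 10, 1747 → Nov 10, 1748: 366 days (Feb 29, 1748 is in that span).
Nov 10, 1748 → Nov 10, 1749: 365 days.
Nov 10, 1749 → Nov 10, 1750: 365 days.
Nov 10, 1750 → Nov 10, 1751: 365 days.
Nov 10, 1751 → Nov 10, 1752: 366 days (Feb 29, 1752 is in that span).
Nov 10, 1752 → Nov 10, 1753: 365 days.
Nov 10, 1753 → Nov 10, 1754: 365 days.
Nov 10, 1754 → Nov 10, 1755: 365 days.
Nov 10, 1755 → Nov 10, 1756: 366 days (Feb 29, 1756 is in that span).
Nov 10, 1756 → Nov 10, 1757: 365 days.
Nov 10, 1757 → Nov 10, 1758: 365 days.
Nov 10, 1758 → Nov 10, 1759: 365 days.
Nov 10, 1759 → Nov 10, 1760: 366 days (Feb 29, 1760 is in that span).
Nov 10, 1760 → Nov 10, 1761: 365 days.
Nov 10, 1761 → Dec 10, 1761: 30 days (November has 30).
Dec 10, 1761 → Jan 10, 1762: 31 days (December has 31).
Jan 10, 1762 → Feb 10, 1762: 31 days (January has 31).
Feb 10, 1762 → Mar 10, 1762: 28 days (February has 28).
Mar 10, 1762 → Apr 10, 1762: 31 days (March has 31).
Apr 10, 1762 → May 10, 1762: 30 days (April has 30).
May 10, 1762 → Jun 10, 1762: 31 days (May has 31).
Jun 10, 1762 → Jul 10, 1762: 30 days (June has 30).
Jul 10, 1762 → Aug 10, 1762: 31 days (July has 31).
Aug 10, 1762 → Sep 10, 1762: 31 days (August has 31).
Sep 10, 1762 → Oct 10, 1762: 30 days (September has 30).
Oct 10, 1762 → Nov 10, 1762: 31 days (October has 31).
Nov 10, 1762 → Dec 6, 1762: 26 days.
Total: 6966 days.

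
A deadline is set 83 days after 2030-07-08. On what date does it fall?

Jul has 31 days: +24 → Aug 1, 2030 (59 left).
Aug has 31 days: +31 → Sep 1, 2030 (28 left).
+28 → Sep 29, 2030.

September 29, 2030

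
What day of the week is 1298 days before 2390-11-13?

Saturday

First find the weekday of Nov 13, 2390. Doomsday rule: the anchor day for the 2300s is Wednesday. For year 90: 90÷12 = 7 r 6, and 6÷4 = 1, so 7+6+1 = 14.
Wednesday + 14 ≡ Wednesday — that's 2390's doomsday.
In November the doomsday date is Nov 7.
Nov 13 is 6 days after Nov 7; 6 mod 7 = 6, so Wednesday + 6 = Tuesday.
1298 mod 7 = 3, so 1298 days before a Tuesday is Tuesday − 3 = Saturday.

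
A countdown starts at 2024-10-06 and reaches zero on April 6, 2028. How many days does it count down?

1278

Oct 6, 2024 → Oct 6, 2025: 365 days.
Oct 6, 2025 → Oct 6, 2026: 365 days.
Oct 6, 2026 → Oct 6, 2027: 365 days.
Oct 6, 2027 → Nov 6, 2027: 31 days (October has 31).
Nov 6, 2027 → Dec 6, 2027: 30 days (November has 30).
Dec 6, 2027 → Jan 6, 2028: 31 days (December has 31).
Jan 6, 2028 → Feb 6, 2028: 31 days (January has 31).
Feb 6, 2028 → Mar 6, 2028: 29 days (February has 29).
Mar 6, 2028 → Apr 6, 2028: 31 days.
Total: 1278 days.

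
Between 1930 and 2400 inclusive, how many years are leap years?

Multiples of 4 in [1930,2400]: 118.
Of those, multiples of 100: 5 (not leap unless ÷400).
Multiples of 400: 2.
Leap years = 118 − 5 + 2 = 115.

115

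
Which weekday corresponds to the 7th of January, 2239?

Monday

Doomsday rule: the anchor day for the 2200s is Friday. For year 39: 39÷12 = 3 r 3, and 3÷4 = 0, so 3+3+0 = 6.
Friday + 6 ≡ Thursday — that's 2239's doomsday.
In January the doomsday date is Jan 3 (2239 is not a leap year).
Jan 7 is 4 days after Jan 3; 4 mod 7 = 4, so Thursday + 4 = Monday.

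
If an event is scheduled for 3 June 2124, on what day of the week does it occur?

Saturday

January 1, 2124 is a Saturday.
Jan 1, 2124 → Feb 1, 2124: 31 days (January has 31).
Feb 1, 2124 → Mar 1, 2124: 29 days (February has 29).
Mar 1, 2124 → Apr 1, 2124: 31 days (March has 31).
Apr 1, 2124 → May 1, 2124: 30 days (April has 30).
May 1, 2124 → Jun 1, 2124: 31 days (May has 31).
Jun 1, 2124 → Jun 3, 2124: 2 days.
Total: 154 days.
154 mod 7 = 0, so Saturday + 0 = Saturday.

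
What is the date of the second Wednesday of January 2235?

January 14, 2235

January 1, 2235 is a Thursday.
The first Wednesday is therefore January 7 (6 days later).
The second Wednesday is 7 + 1×7 = January 14.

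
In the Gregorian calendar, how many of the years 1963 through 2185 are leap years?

55

Multiples of 4 in [1963,2185]: 56.
Of those, multiples of 100: 2 (not leap unless ÷400).
Multiples of 400: 1.
Leap years = 56 − 2 + 1 = 55.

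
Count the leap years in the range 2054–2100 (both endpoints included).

Multiples of 4 in [2054,2100]: 12.
Of those, multiples of 100: 1 (not leap unless ÷400).
Multiples of 400: 0.
Leap years = 12 − 1 + 0 = 11.

11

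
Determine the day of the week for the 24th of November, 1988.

Thursday

Doomsday rule: the anchor day for the 1900s is Wednesday. For year 88: 88÷12 = 7 r 4, and 4÷4 = 1, so 7+4+1 = 12.
Wednesday + 12 ≡ Monday — that's 1988's doomsday.
In November the doomsday date is Nov 7.
Nov 24 is 17 days after Nov 7; 17 mod 7 = 3, so Monday + 3 = Thursday.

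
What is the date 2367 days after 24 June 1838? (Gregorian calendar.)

December 16, 1844

+365 (one year) → Jun 24, 1839 (2002 left).
+366 (one year; includes Feb 29, 1840) → Jun 24, 1840 (1636 left).
+365 (one year) → Jun 24, 1841 (1271 left).
+365 (one year) → Jun 24, 1842 (906 left).
+365 (one year) → Jun 24, 1843 (541 left).
+366 (one year; includes Feb 29, 1844) → Jun 24, 1844 (175 left).
Jun has 30 days: +7 → Jul 1, 1844 (168 left).
Jul has 31 days: +31 → Aug 1, 1844 (137 left).
Aug has 31 days: +31 → Sep 1, 1844 (106 left).
Sep has 30 days: +30 → Oct 1, 1844 (76 left).
Oct has 31 days: +31 → Nov 1, 1844 (45 left).
Nov has 30 days: +30 → Dec 1, 1844 (15 left).
+15 → Dec 16, 1844.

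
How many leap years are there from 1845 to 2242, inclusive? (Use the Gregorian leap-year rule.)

Multiples of 4 in [1845,2242]: 99.
Of those, multiples of 100: 4 (not leap unless ÷400).
Multiples of 400: 1.
Leap years = 99 − 4 + 1 = 96.

96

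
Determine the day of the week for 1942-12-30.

Doomsday rule: the anchor day for the 1900s is Wednesday. For year 42: 42÷12 = 3 r 6, and 6÷4 = 1, so 3+6+1 = 10.
Wednesday + 10 ≡ Saturday — that's 1942's doomsday.
In December the doomsday date is Dec 12.
Dec 30 is 18 days after Dec 12; 18 mod 7 = 4, so Saturday + 4 = Wednesday.

Wednesday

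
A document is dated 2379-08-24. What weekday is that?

Friday

Doomsday rule: the anchor day for the 2300s is Wednesday. For year 79: 79÷12 = 6 r 7, and 7÷4 = 1, so 6+7+1 = 14.
Wednesday + 14 ≡ Wednesday — that's 2379's doomsday.
In August the doomsday date is Aug 8.
Aug 24 is 16 days after Aug 8; 16 mod 7 = 2, so Wednesday + 2 = Friday.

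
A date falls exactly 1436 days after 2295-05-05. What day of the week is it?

May 5, 2295 is a Sunday.
1436 mod 7 = 1, so 1436 days after a Sunday is Sunday + 1 = Monday.

Monday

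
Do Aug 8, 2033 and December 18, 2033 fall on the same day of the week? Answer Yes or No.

No

From Aug 8, 2033 to Dec 18, 2033 is 132 days.
132 mod 7 = 6, so they are different weekdays.
(Aug 8, 2033 is a Monday; Dec 18, 2033 is a Sunday.)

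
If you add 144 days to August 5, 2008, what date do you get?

December 27, 2008

Aug has 31 days: +27 → Sep 1, 2008 (117 left).
Sep has 30 days: +30 → Oct 1, 2008 (87 left).
Oct has 31 days: +31 → Nov 1, 2008 (56 left).
Nov has 30 days: +30 → Dec 1, 2008 (26 left).
+26 → Dec 27, 2008.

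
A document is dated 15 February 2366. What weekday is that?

Doomsday rule: the anchor day for the 2300s is Wednesday. For year 66: 66÷12 = 5 r 6, and 6÷4 = 1, so 5+6+1 = 12.
Wednesday + 12 ≡ Monday — that's 2366's doomsday.
In February the doomsday date is Feb 28 (2366 is not a leap year).
Feb 15 is 13 days before Feb 28; 13 mod 7 = 6, so Monday − 6 = Tuesday.

Tuesday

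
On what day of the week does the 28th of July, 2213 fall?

Doomsday rule: the anchor day for the 2200s is Friday. For year 13: 13÷12 = 1 r 1, and 1÷4 = 0, so 1+1+0 = 2.
Friday + 2 ≡ Sunday — that's 2213's doomsday.
In July the doomsday date is Jul 11.
Jul 28 is 17 days after Jul 11; 17 mod 7 = 3, so Sunday + 3 = Wednesday.

Wednesday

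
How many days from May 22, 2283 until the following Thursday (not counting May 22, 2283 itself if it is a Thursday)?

2

May 22, 2283 is a Tuesday.
From Tuesday to the next Thursday is 2 days.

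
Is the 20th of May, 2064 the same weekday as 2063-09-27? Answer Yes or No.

No

From Sep 27, 2063 to May 20, 2064 is 236 days.
236 mod 7 = 5, so they are different weekdays.
(Sep 27, 2063 is a Thursday; May 20, 2064 is a Tuesday.)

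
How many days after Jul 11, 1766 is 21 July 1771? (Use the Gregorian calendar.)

Jul 11, 1766 → Jul 11, 1767: 365 days.
Jul 11, 1767 → Jul 11, 1768: 366 days (Feb 29, 1768 is in that span).
Jul 11, 1768 → Jul 11, 1769: 365 days.
Jul 11, 1769 → Jul 11, 1770: 365 days.
Jul 11, 1770 → Aug 11, 1770: 31 days (July has 31).
Aug 11, 1770 → Sep 11, 1770: 31 days (August has 31).
Sep 11, 1770 → Oct 11, 1770: 30 days (September has 30).
Oct 11, 1770 → Nov 11, 1770: 31 days (October has 31).
Nov 11, 1770 → Dec 11, 1770: 30 days (November has 30).
Dec 11, 1770 → Jan 11, 1771: 31 days (December has 31).
Jan 11, 1771 → Feb 11, 1771: 31 days (January has 31).
Feb 11, 1771 → Mar 11, 1771: 28 days (February has 28).
Mar 11, 1771 → Apr 11, 1771: 31 days (March has 31).
Apr 11, 1771 → May 11, 1771: 30 days (April has 30).
May 11, 1771 → Jun 11, 1771: 31 days (May has 31).
Jun 11, 1771 → Jul 11, 1771: 30 days (June has 30).
Jul 11, 1771 → Jul 21, 1771: 10 days.
Total: 1836 days.

1836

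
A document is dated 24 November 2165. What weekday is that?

Sunday

Doomsday rule: the anchor day for the 2100s is Sunday. For year 65: 65÷12 = 5 r 5, and 5÷4 = 1, so 5+5+1 = 11.
Sunday + 11 ≡ Thursday — that's 2165's doomsday.
In November the doomsday date is Nov 7.
Nov 24 is 17 days after Nov 7; 17 mod 7 = 3, so Thursday + 3 = Sunday.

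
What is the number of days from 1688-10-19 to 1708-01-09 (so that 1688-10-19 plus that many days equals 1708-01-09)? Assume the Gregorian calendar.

Oct 19, 1688 → Oct 19, 1689: 365 days.
Oct 19, 1689 → Oct 19, 1690: 365 days.
Oct 19, 1690 → Oct 19, 1691: 365 days.
Oct 19, 1691 → Oct 19, 1692: 366 days (Feb 29, 1692 is in that span).
Oct 19, 1692 → Oct 19, 1693: 365 days.
Oct 19, 1693 → Oct 19, 1694: 365 days.
Oct 19, 1694 → Oct 19, 1695: 365 days.
Oct 19, 1695 → Oct 19, 1696: 366 days (Feb 29, 1696 is in that span).
Oct 19, 1696 → Oct 19, 1697: 365 days.
Oct 19, 1697 → Oct 19, 1698: 365 days.
Oct 19, 1698 → Oct 19, 1699: 365 days.
Oct 19, 1699 → Oct 19, 1700: 365 days.
Oct 19, 1700 → Oct 19, 1701: 365 days.
Oct 19, 1701 → Oct 19, 1702: 365 days.
Oct 19, 1702 → Oct 19, 1703: 365 days.
Oct 19, 1703 → Oct 19, 1704: 366 days (Feb 29, 1704 is in that span).
Oct 19, 1704 → Oct 19, 1705: 365 days.
Oct 19, 1705 → Oct 19, 1706: 365 days.
Oct 19, 1706 → Oct 19, 1707: 365 days.
Oct 19, 1707 → Nov 19, 1707: 31 days (October has 31).
Nov 19, 1707 → Dec 19, 1707: 30 days (November has 30).
Dec 19, 1707 → Jan 9, 1708: 21 days.
Total: 7020 days.

7020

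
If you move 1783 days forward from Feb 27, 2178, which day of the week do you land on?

First find the weekday of Feb 27, 2178. Doomsday rule: the anchor day for the 2100s is Sunday. For year 78: 78÷12 = 6 r 6, and 6÷4 = 1, so 6+6+1 = 13.
Sunday + 13 ≡ Saturday — that's 2178's doomsday.
In February the doomsday date is Feb 28 (2178 is not a leap year).
Feb 27 is 1 day before Feb 28; 1 mod 7 = 1, so Saturday − 1 = Friday.
1783 mod 7 = 5, so 1783 days after a Friday is Friday + 5 = Wednesday.

Wednesday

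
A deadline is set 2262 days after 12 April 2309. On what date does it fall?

June 22, 2315

+365 (one year) → Apr 12, 2310 (1897 left).
+365 (one year) → Apr 12, 2311 (1532 left).
+366 (one year; includes Feb 29, 2312) → Apr 12, 2312 (1166 left).
+365 (one year) → Apr 12, 2313 (801 left).
+365 (one year) → Apr 12, 2314 (436 left).
+365 (one year) → Apr 12, 2315 (71 left).
Apr has 30 days: +19 → May 1, 2315 (52 left).
May has 31 days: +31 → Jun 1, 2315 (21 left).
+21 → Jun 22, 2315.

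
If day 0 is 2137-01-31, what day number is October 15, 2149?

4640

Jan 31, 2137 → Jan 31, 2138: 365 days.
Jan 31, 2138 → Jan 31, 2139: 365 days.
Jan 31, 2139 → Jan 31, 2140: 365 days.
Jan 31, 2140 → Jan 31, 2141: 366 days (Feb 29, 2140 is in that span).
Jan 31, 2141 → Jan 31, 2142: 365 days.
Jan 31, 2142 → Jan 31, 2143: 365 days.
Jan 31, 2143 → Jan 31, 2144: 365 days.
Jan 31, 2144 → Jan 31, 2145: 366 days (Feb 29, 2144 is in that span).
Jan 31, 2145 → Jan 31, 2146: 365 days.
Jan 31, 2146 → Jan 31, 2147: 365 days.
Jan 31, 2147 → Jan 31, 2148: 365 days.
Jan 31, 2148 → Jan 31, 2149: 366 days (Feb 29, 2148 is in that span).
Jan 31, 2149 → Feb 28, 2149: 28 days (January has 31).
Feb 28, 2149 → Mar 28, 2149: 28 days (February has 28).
Mar 28, 2149 → Apr 28, 2149: 31 days (March has 31).
Apr 28, 2149 → May 28, 2149: 30 days (April has 30).
May 28, 2149 → Jun 28, 2149: 31 days (May has 31).
Jun 28, 2149 → Jul 28, 2149: 30 days (June has 30).
Jul 28, 2149 → Aug 28, 2149: 31 days (July has 31).
Aug 28, 2149 → Sep 28, 2149: 31 days (August has 31).
Sep 28, 2149 → Oct 15, 2149: 17 days.
Total: 4640 days.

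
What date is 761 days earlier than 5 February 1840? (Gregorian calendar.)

−365 (one year) → Feb 5, 1839 (396 left).
−5 → Jan 31, 1839 (end of Jan, 31 days; 391 left).
−31 → Dec 31, 1838 (end of Dec, 31 days; 360 left).
−31 → Nov 30, 1838 (end of Nov, 30 days; 329 left).
−30 → Oct 31, 1838 (end of Oct, 31 days; 299 left).
−31 → Sep 30, 1838 (end of Sep, 30 days; 268 left).
−30 → Aug 31, 1838 (end of Aug, 31 days; 238 left).
−31 → Jul 31, 1838 (end of Jul, 31 days; 207 left).
−31 → Jun 30, 1838 (end of Jun, 30 days; 176 left).
−30 → May 31, 1838 (end of May, 31 days; 146 left).
−31 → Apr 30, 1838 (end of Apr, 30 days; 115 left).
−30 → Mar 31, 1838 (end of Mar, 31 days; 85 left).
−31 → Feb 28, 1838 (end of Feb, 28 days; 54 left).
−28 → Jan 31, 1838 (end of Jan, 31 days; 26 left).
−26 → Jan 5, 1838.

January 5, 1838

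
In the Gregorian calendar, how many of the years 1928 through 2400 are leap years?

116

Multiples of 4 in [1928,2400]: 119.
Of those, multiples of 100: 5 (not leap unless ÷400).
Multiples of 400: 2.
Leap years = 119 − 5 + 2 = 116.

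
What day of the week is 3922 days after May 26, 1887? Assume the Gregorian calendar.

Saturday

First find the weekday of May 26, 1887. Doomsday rule: the anchor day for the 1800s is Friday. For year 87: 87÷12 = 7 r 3, and 3÷4 = 0, so 7+3+0 = 10.
Friday + 10 ≡ Monday — that's 1887's doomsday.
In May the doomsday date is May 9.
May 26 is 17 days after May 9; 17 mod 7 = 3, so Monday + 3 = Thursday.
3922 mod 7 = 2, so 3922 days after a Thursday is Thursday + 2 = Saturday.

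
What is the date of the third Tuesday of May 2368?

May 1, 2368 is a Wednesday.
The first Tuesday is therefore May 7 (6 days later).
The third Tuesday is 7 + 2×7 = May 21.

May 21, 2368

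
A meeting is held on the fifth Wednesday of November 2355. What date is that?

November 30, 2355

November 1, 2355 is a Tuesday.
The first Wednesday is therefore November 2 (1 days later).
The fifth Wednesday is 2 + 4×7 = November 30.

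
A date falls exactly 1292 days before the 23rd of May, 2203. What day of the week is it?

May 23, 2203 is a Monday.
1292 mod 7 = 4, so 1292 days before a Monday is Monday − 4 = Thursday.

Thursday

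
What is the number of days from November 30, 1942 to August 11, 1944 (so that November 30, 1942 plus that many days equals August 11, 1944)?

Nov 30, 1942 → Nov 30, 1943: 365 days.
Nov 30, 1943 → Dec 30, 1943: 30 days (November has 30).
Dec 30, 1943 → Jan 30, 1944: 31 days (December has 31).
Jan 30, 1944 → Feb 29, 1944: 30 days (January has 31).
Feb 29, 1944 → Mar 29, 1944: 29 days (February has 29).
Mar 29, 1944 → Apr 29, 1944: 31 days (March has 31).
Apr 29, 1944 → May 29, 1944: 30 days (April has 30).
May 29, 1944 → Jun 29, 1944: 31 days (May has 31).
Jun 29, 1944 → Jul 29, 1944: 30 days (June has 30).
Jul 29, 1944 → Aug 11, 1944: 13 days.
Total: 620 days.

620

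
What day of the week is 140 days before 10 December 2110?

Wednesday

Dec 10, 2110 is a Wednesday.
140 mod 7 = 0, so 140 days before a Wednesday is Wednesday − 0 = Wednesday.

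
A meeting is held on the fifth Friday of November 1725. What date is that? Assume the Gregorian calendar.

November 30, 1725

November 1, 1725 is a Thursday.
The first Friday is therefore November 2 (1 days later).
The fifth Friday is 2 + 4×7 = November 30.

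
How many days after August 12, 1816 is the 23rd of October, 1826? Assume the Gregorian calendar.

3724

Aug 12, 1816 → Aug 12, 1817: 365 days.
Aug 12, 1817 → Aug 12, 1818: 365 days.
Aug 12, 1818 → Aug 12, 1819: 365 days.
Aug 12, 1819 → Aug 12, 1820: 366 days (Feb 29, 1820 is in that span).
Aug 12, 1820 → Aug 12, 1821: 365 days.
Aug 12, 1821 → Aug 12, 1822: 365 days.
Aug 12, 1822 → Aug 12, 1823: 365 days.
Aug 12, 1823 → Aug 12, 1824: 366 days (Feb 29, 1824 is in that span).
Aug 12, 1824 → Aug 12, 1825: 365 days.
Aug 12, 1825 → Aug 12, 1826: 365 days.
Aug 12, 1826 → Sep 12, 1826: 31 days (August has 31).
Sep 12, 1826 → Oct 12, 1826: 30 days (September has 30).
Oct 12, 1826 → Oct 23, 1826: 11 days.
Total: 3724 days.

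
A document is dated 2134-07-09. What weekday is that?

Doomsday rule: the anchor day for the 2100s is Sunday. For year 34: 34÷12 = 2 r 10, and 10÷4 = 2, so 2+10+2 = 14.
Sunday + 14 ≡ Sunday — that's 2134's doomsday.
In July the doomsday date is Jul 11.
Jul 9 is 2 days before Jul 11; 2 mod 7 = 2, so Sunday − 2 = Friday.

Friday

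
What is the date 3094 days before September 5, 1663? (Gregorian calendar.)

−365 (one year) → Sep 5, 1662 (2729 left).
−365 (one year) → Sep 5, 1661 (2364 left).
−365 (one year) → Sep 5, 1660 (1999 left).
−366 (one year; includes Feb 29, 1660) → Sep 5, 1659 (1633 left).
−365 (one year) → Sep 5, 1658 (1268 left).
−365 (one year) → Sep 5, 1657 (903 left).
−365 (one year) → Sep 5, 1656 (538 left).
−366 (one year; includes Feb 29, 1656) → Sep 5, 1655 (172 left).
−5 → Aug 31, 1655 (end of Aug, 31 days; 167 left).
−31 → Jul 31, 1655 (end of Jul, 31 days; 136 left).
−31 → Jun 30, 1655 (end of Jun, 30 days; 105 left).
−30 → May 31, 1655 (end of May, 31 days; 75 left).
−31 → Apr 30, 1655 (end of Apr, 30 days; 44 left).
−30 → Mar 31, 1655 (end of Mar, 31 days; 14 left).
−14 → Mar 17, 1655.

March 17, 1655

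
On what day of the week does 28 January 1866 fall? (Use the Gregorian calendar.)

Sunday

Doomsday rule: the anchor day for the 1800s is Friday. For year 66: 66÷12 = 5 r 6, and 6÷4 = 1, so 5+6+1 = 12.
Friday + 12 ≡ Wednesday — that's 1866's doomsday.
In January the doomsday date is Jan 3 (1866 is not a leap year).
Jan 28 is 25 days after Jan 3; 25 mod 7 = 4, so Wednesday + 4 = Sunday.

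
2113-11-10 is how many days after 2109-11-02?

1469

Nov 2, 2109 → Nov 2, 2110: 365 days.
Nov 2, 2110 → Nov 2, 2111: 365 days.
Nov 2, 2111 → Nov 2, 2112: 366 days (Feb 29, 2112 is in that span).
Nov 2, 2112 → Dec 2, 2112: 30 days (November has 30).
Dec 2, 2112 → Jan 2, 2113: 31 days (December has 31).
Jan 2, 2113 → Feb 2, 2113: 31 days (January has 31).
Feb 2, 2113 → Mar 2, 2113: 28 days (February has 28).
Mar 2, 2113 → Apr 2, 2113: 31 days (March has 31).
Apr 2, 2113 → May 2, 2113: 30 days (April has 30).
May 2, 2113 → Jun 2, 2113: 31 days (May has 31).
Jun 2, 2113 → Jul 2, 2113: 30 days (June has 30).
Jul 2, 2113 → Aug 2, 2113: 31 days (July has 31).
Aug 2, 2113 → Sep 2, 2113: 31 days (August has 31).
Sep 2, 2113 → Oct 2, 2113: 30 days (September has 30).
Oct 2, 2113 → Nov 2, 2113: 31 days (October has 31).
Nov 2, 2113 → Nov 10, 2113: 8 days.
Total: 1469 days.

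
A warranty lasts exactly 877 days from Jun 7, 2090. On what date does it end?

+365 (one year) → Jun 7, 2091 (512 left).
+366 (one year; includes Feb 29, 2092) → Jun 7, 2092 (146 left).
Jun has 30 days: +24 → Jul 1, 2092 (122 left).
Jul has 31 days: +31 → Aug 1, 2092 (91 left).
Aug has 31 days: +31 → Sep 1, 2092 (60 left).
Sep has 30 days: +30 → Oct 1, 2092 (30 left).
+30 → Oct 31, 2092.

October 31, 2092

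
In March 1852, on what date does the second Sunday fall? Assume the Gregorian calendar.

March 1, 1852 is a Monday.
The first Sunday is therefore March 7 (6 days later).
The second Sunday is 7 + 1×7 = March 14.

March 14, 1852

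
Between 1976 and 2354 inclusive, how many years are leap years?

92

Multiples of 4 in [1976,2354]: 95.
Of those, multiples of 100: 4 (not leap unless ÷400).
Multiples of 400: 1.
Leap years = 95 − 4 + 1 = 92.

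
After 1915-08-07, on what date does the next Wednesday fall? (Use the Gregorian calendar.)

August 11, 1915

Aug 7, 1915 is a Saturday.
From Saturday to the next Wednesday is 4 days.
Aug 7, 1915 + 4 = Aug 11, 1915.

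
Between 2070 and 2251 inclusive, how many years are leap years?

43

Multiples of 4 in [2070,2251]: 45.
Of those, multiples of 100: 2 (not leap unless ÷400).
Multiples of 400: 0.
Leap years = 45 − 2 + 0 = 43.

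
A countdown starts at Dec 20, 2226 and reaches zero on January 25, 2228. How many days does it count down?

401

Dec 20, 2226 → Dec 20, 2227: 365 days.
Dec 20, 2227 → Jan 20, 2228: 31 days (December has 31).
Jan 20, 2228 → Jan 25, 2228: 5 days.
Total: 401 days.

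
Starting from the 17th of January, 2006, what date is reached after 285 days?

October 29, 2006

Jan has 31 days: +15 → Feb 1, 2006 (270 left).
Feb has 28 days: +28 → Mar 1, 2006 (242 left).
Mar has 31 days: +31 → Apr 1, 2006 (211 left).
Apr has 30 days: +30 → May 1, 2006 (181 left).
May has 31 days: +31 → Jun 1, 2006 (150 left).
Jun has 30 days: +30 → Jul 1, 2006 (120 left).
Jul has 31 days: +31 → Aug 1, 2006 (89 left).
Aug has 31 days: +31 → Sep 1, 2006 (58 left).
Sep has 30 days: +30 → Oct 1, 2006 (28 left).
+28 → Oct 29, 2006.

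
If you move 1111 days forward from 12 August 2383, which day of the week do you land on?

First find the weekday of Aug 12, 2383. Doomsday rule: the anchor day for the 2300s is Wednesday. For year 83: 83÷12 = 6 r 11, and 11÷4 = 2, so 6+11+2 = 19.
Wednesday + 19 ≡ Monday — that's 2383's doomsday.
In August the doomsday date is Aug 8.
Aug 12 is 4 days after Aug 8; 4 mod 7 = 4, so Monday + 4 = Friday.
1111 mod 7 = 5, so 1111 days after a Friday is Friday + 5 = Wednesday.

Wednesday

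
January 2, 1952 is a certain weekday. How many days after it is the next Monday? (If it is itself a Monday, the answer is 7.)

5

Jan 2, 1952 is a Wednesday.
From Wednesday to the next Monday is 5 days.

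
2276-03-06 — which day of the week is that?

Doomsday rule: the anchor day for the 2200s is Friday. For year 76: 76÷12 = 6 r 4, and 4÷4 = 1, so 6+4+1 = 11.
Friday + 11 ≡ Tuesday — that's 2276's doomsday.
In March the doomsday date is Mar 14.
Mar 6 is 8 days before Mar 14; 8 mod 7 = 1, so Tuesday − 1 = Monday.

Monday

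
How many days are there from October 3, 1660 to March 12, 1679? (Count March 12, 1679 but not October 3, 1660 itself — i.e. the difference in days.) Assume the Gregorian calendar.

Oct 3, 1660 → Oct 3, 1661: 365 days.
Oct 3, 1661 → Oct 3, 1662: 365 days.
Oct 3, 1662 → Oct 3, 1663: 365 days.
Oct 3, 1663 → Oct 3, 1664: 366 days (Feb 29, 1664 is in that span).
Oct 3, 1664 → Oct 3, 1665: 365 days.
Oct 3, 1665 → Oct 3, 1666: 365 days.
Oct 3, 1666 → Oct 3, 1667: 365 days.
Oct 3, 1667 → Oct 3, 1668: 366 days (Feb 29, 1668 is in that span).
Oct 3, 1668 → Oct 3, 1669: 365 days.
Oct 3, 1669 → Oct 3, 1670: 365 days.
Oct 3, 1670 → Oct 3, 1671: 365 days.
Oct 3, 1671 → Oct 3, 1672: 366 days (Feb 29, 1672 is in that span).
Oct 3, 1672 → Oct 3, 1673: 365 days.
Oct 3, 1673 → Oct 3, 1674: 365 days.
Oct 3, 1674 → Oct 3, 1675: 365 days.
Oct 3, 1675 → Oct 3, 1676: 366 days (Feb 29, 1676 is in that span).
Oct 3, 1676 → Oct 3, 1677: 365 days.
Oct 3, 1677 → Oct 3, 1678: 365 days.
Oct 3, 1678 → Nov 3, 1678: 31 days (October has 31).
Nov 3, 1678 → Dec 3, 1678: 30 days (November has 30).
Dec 3, 1678 → Jan 3, 1679: 31 days (December has 31).
Jan 3, 1679 → Feb 3, 1679: 31 days (January has 31).
Feb 3, 1679 → Mar 3, 1679: 28 days (February has 28).
Mar 3, 1679 → Mar 12, 1679: 9 days.
Total: 6734 days.

6734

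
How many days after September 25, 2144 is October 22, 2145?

Sep 25, 2144 → Oct 25, 2144: 30 days (September has 30).
Oct 25, 2144 → Nov 25, 2144: 31 days (October has 31).
Nov 25, 2144 → Dec 25, 2144: 30 days (November has 30).
Dec 25, 2144 → Jan 25, 2145: 31 days (December has 31).
Jan 25, 2145 → Feb 25, 2145: 31 days (January has 31).
Feb 25, 2145 → Mar 25, 2145: 28 days (February has 28).
Mar 25, 2145 → Apr 25, 2145: 31 days (March has 31).
Apr 25, 2145 → May 25, 2145: 30 days (April has 30).
May 25, 2145 → Jun 25, 2145: 31 days (May has 31).
Jun 25, 2145 → Jul 25, 2145: 30 days (June has 30).
Jul 25, 2145 → Aug 25, 2145: 31 days (July has 31).
Aug 25, 2145 → Sep 25, 2145: 31 days (August has 31).
Sep 25, 2145 → Oct 22, 2145: 27 days.
Total: 392 days.

392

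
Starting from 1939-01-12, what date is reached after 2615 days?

March 11, 1946

+365 (one year) → Jan 12, 1940 (2250 left).
+366 (one year; includes Feb 29, 1940) → Jan 12, 1941 (1884 left).
+365 (one year) → Jan 12, 1942 (1519 left).
+365 (one year) → Jan 12, 1943 (1154 left).
+365 (one year) → Jan 12, 1944 (789 left).
+366 (one year; includes Feb 29, 1944) → Jan 12, 1945 (423 left).
+365 (one year) → Jan 12, 1946 (58 left).
Jan has 31 days: +20 → Feb 1, 1946 (38 left).
Feb has 28 days: +28 → Mar 1, 1946 (10 left).
+10 → Mar 11, 1946.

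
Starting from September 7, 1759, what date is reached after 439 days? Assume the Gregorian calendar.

November 19, 1760

+366 (one year; includes Feb 29, 1760) → Sep 7, 1760 (73 left).
Sep has 30 days: +24 → Oct 1, 1760 (49 left).
Oct has 31 days: +31 → Nov 1, 1760 (18 left).
+18 → Nov 19, 1760.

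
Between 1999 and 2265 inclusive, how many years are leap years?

65

Multiples of 4 in [1999,2265]: 67.
Of those, multiples of 100: 3 (not leap unless ÷400).
Multiples of 400: 1.
Leap years = 67 − 3 + 1 = 65.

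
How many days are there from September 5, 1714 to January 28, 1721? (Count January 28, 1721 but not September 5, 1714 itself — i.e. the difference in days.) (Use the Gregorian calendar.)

Sep 5, 1714 → Sep 5, 1715: 365 days.
Sep 5, 1715 → Sep 5, 1716: 366 days (Feb 29, 1716 is in that span).
Sep 5, 1716 → Sep 5, 1717: 365 days.
Sep 5, 1717 → Sep 5, 1718: 365 days.
Sep 5, 1718 → Sep 5, 1719: 365 days.
Sep 5, 1719 → Sep 5, 1720: 366 days (Feb 29, 1720 is in that span).
Sep 5, 1720 → Oct 5, 1720: 30 days (September has 30).
Oct 5, 1720 → Nov 5, 1720: 31 days (October has 31).
Nov 5, 1720 → Dec 5, 1720: 30 days (November has 30).
Dec 5, 1720 → Jan 5, 1721: 31 days (December has 31).
Jan 5, 1721 → Jan 28, 1721: 23 days.
Total: 2337 days.

2337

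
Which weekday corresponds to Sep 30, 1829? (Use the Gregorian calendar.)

Doomsday rule: the anchor day for the 1800s is Friday. For year 29: 29÷12 = 2 r 5, and 5÷4 = 1, so 2+5+1 = 8.
Friday + 8 ≡ Saturday — that's 1829's doomsday.
In September the doomsday date is Sep 5.
Sep 30 is 25 days after Sep 5; 25 mod 7 = 4, so Saturday + 4 = Wednesday.

Wednesday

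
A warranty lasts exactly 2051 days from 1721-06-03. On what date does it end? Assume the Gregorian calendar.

January 14, 1727

+365 (one year) → Jun 3, 1722 (1686 left).
+365 (one year) → Jun 3, 1723 (1321 left).
+366 (one year; includes Feb 29, 1724) → Jun 3, 1724 (955 left).
+365 (one year) → Jun 3, 1725 (590 left).
+365 (one year) → Jun 3, 1726 (225 left).
Jun has 30 days: +28 → Jul 1, 1726 (197 left).
Jul has 31 days: +31 → Aug 1, 1726 (166 left).
Aug has 31 days: +31 → Sep 1, 1726 (135 left).
Sep has 30 days: +30 → Oct 1, 1726 (105 left).
Oct has 31 days: +31 → Nov 1, 1726 (74 left).
Nov has 30 days: +30 → Dec 1, 1726 (44 left).
Dec has 31 days: +31 → Jan 1, 1727 (13 left).
+13 → Jan 14, 1727.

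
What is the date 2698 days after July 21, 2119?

December 9, 2126

+366 (one year; includes Feb 29, 2120) → Jul 21, 2120 (2332 left).
+365 (one year) → Jul 21, 2121 (1967 left).
+365 (one year) → Jul 21, 2122 (1602 left).
+365 (one year) → Jul 21, 2123 (1237 left).
+366 (one year; includes Feb 29, 2124) → Jul 21, 2124 (871 left).
+365 (one year) → Jul 21, 2125 (506 left).
+365 (one year) → Jul 21, 2126 (141 left).
Jul has 31 days: +11 → Aug 1, 2126 (130 left).
Aug has 31 days: +31 → Sep 1, 2126 (99 left).
Sep has 30 days: +30 → Oct 1, 2126 (69 left).
Oct has 31 days: +31 → Nov 1, 2126 (38 left).
Nov has 30 days: +30 → Dec 1, 2126 (8 left).
+8 → Dec 9, 2126.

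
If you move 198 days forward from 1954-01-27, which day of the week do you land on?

First find the weekday of Jan 27, 1954. Doomsday rule: the anchor day for the 1900s is Wednesday. For year 54: 54÷12 = 4 r 6, and 6÷4 = 1, so 4+6+1 = 11.
Wednesday + 11 ≡ Sunday — that's 1954's doomsday.
In January the doomsday date is Jan 3 (1954 is not a leap year).
Jan 27 is 24 days after Jan 3; 24 mod 7 = 3, so Sunday + 3 = Wednesday.
198 mod 7 = 2, so 198 days after a Wednesday is Wednesday + 2 = Friday.

Friday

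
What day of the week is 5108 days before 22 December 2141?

First find the weekday of Dec 22, 2141. Doomsday rule: the anchor day for the 2100s is Sunday. For year 41: 41÷12 = 3 r 5, and 5÷4 = 1, so 3+5+1 = 9.
Sunday + 9 ≡ Tuesday — that's 2141's doomsday.
In December the doomsday date is Dec 12.
Dec 22 is 10 days after Dec 12; 10 mod 7 = 3, so Tuesday + 3 = Friday.
5108 mod 7 = 5, so 5108 days before a Friday is Friday − 5 = Sunday.

Sunday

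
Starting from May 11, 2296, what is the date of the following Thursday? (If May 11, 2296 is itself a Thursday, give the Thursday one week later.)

May 11, 2296 is a Monday.
From Monday to the next Thursday is 3 days.
May 11, 2296 + 3 = May 14, 2296.

May 14, 2296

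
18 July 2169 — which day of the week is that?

Doomsday rule: the anchor day for the 2100s is Sunday. For year 69: 69÷12 = 5 r 9, and 9÷4 = 2, so 5+9+2 = 16.
Sunday + 16 ≡ Tuesday — that's 2169's doomsday.
In July the doomsday date is Jul 11.
Jul 18 is 7 days after Jul 11; 7 mod 7 = 0, so Tuesday + 0 = Tuesday.

Tuesday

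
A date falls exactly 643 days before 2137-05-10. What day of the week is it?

Saturday

May 10, 2137 is a Friday.
643 mod 7 = 6, so 643 days before a Friday is Friday − 6 = Saturday.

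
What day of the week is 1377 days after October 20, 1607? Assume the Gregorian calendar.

Thursday

First find the weekday of Oct 20, 1607. Doomsday rule: the anchor day for the 1600s is Tuesday. For year 07: 7÷12 = 0 r 7, and 7÷4 = 1, so 0+7+1 = 8.
Tuesday + 8 ≡ Wednesday — that's 1607's doomsday.
In October the doomsday date is Oct 10.
Oct 20 is 10 days after Oct 10; 10 mod 7 = 3, so Wednesday + 3 = Saturday.
1377 mod 7 = 5, so 1377 days after a Saturday is Saturday + 5 = Thursday.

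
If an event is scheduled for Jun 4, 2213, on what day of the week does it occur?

Friday

Doomsday rule: the anchor day for the 2200s is Friday. For year 13: 13÷12 = 1 r 1, and 1÷4 = 0, so 1+1+0 = 2.
Friday + 2 ≡ Sunday — that's 2213's doomsday.
In June the doomsday date is Jun 6.
Jun 4 is 2 days before Jun 6; 2 mod 7 = 2, so Sunday − 2 = Friday.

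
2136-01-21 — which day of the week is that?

Doomsday rule: the anchor day for the 2100s is Sunday. For year 36: 36÷12 = 3 r 0, and 0÷4 = 0, so 3+0+0 = 3.
Sunday + 3 ≡ Wednesday — that's 2136's doomsday.
In January the doomsday date is Jan 4 (2136 is a leap year (divisible by 4)).
Jan 21 is 17 days after Jan 4; 17 mod 7 = 3, so Wednesday + 3 = Saturday.

Saturday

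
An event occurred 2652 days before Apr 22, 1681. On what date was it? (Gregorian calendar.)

−365 (one year) → Apr 22, 1680 (2287 left).
−366 (one year; includes Feb 29, 1680) → Apr 22, 1679 (1921 left).
−365 (one year) → Apr 22, 1678 (1556 left).
−365 (one year) → Apr 22, 1677 (1191 left).
−365 (one year) → Apr 22, 1676 (826 left).
−366 (one year; includes Feb 29, 1676) → Apr 22, 1675 (460 left).
−365 (one year) → Apr 22, 1674 (95 left).
−22 → Mar 31, 1674 (end of Mar, 31 days; 73 left).
−31 → Feb 28, 1674 (end of Feb, 28 days; 42 left).
−28 → Jan 31, 1674 (end of Jan, 31 days; 14 left).
−14 → Jan 17, 1674.

January 17, 1674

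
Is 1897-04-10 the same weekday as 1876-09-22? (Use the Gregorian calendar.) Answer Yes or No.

From Sep 22, 1876 to Apr 10, 1897 is 7505 days.
7505 mod 7 = 1, so they are different weekdays.
(Sep 22, 1876 is a Friday; Apr 10, 1897 is a Saturday.)

No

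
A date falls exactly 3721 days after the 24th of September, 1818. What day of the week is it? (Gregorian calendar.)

First find the weekday of Sep 24, 1818. Doomsday rule: the anchor day for the 1800s is Friday. For year 18: 18÷12 = 1 r 6, and 6÷4 = 1, so 1+6+1 = 8.
Friday + 8 ≡ Saturday — that's 1818's doomsday.
In September the doomsday date is Sep 5.
Sep 24 is 19 days after Sep 5; 19 mod 7 = 5, so Saturday + 5 = Thursday.
3721 mod 7 = 4, so 3721 days after a Thursday is Thursday + 4 = Monday.

Monday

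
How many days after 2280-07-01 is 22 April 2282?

660

Jul 1, 2280 → Jul 1, 2281: 365 days.
Jul 1, 2281 → Aug 1, 2281: 31 days (July has 31).
Aug 1, 2281 → Sep 1, 2281: 31 days (August has 31).
Sep 1, 2281 → Oct 1, 2281: 30 days (September has 30).
Oct 1, 2281 → Nov 1, 2281: 31 days (October has 31).
Nov 1, 2281 → Dec 1, 2281: 30 days (November has 30).
Dec 1, 2281 → Jan 1, 2282: 31 days (December has 31).
Jan 1, 2282 → Feb 1, 2282: 31 days (January has 31).
Feb 1, 2282 → Mar 1, 2282: 28 days (February has 28).
Mar 1, 2282 → Apr 1, 2282: 31 days (March has 31).
Apr 1, 2282 → Apr 22, 2282: 21 days.
Total: 660 days.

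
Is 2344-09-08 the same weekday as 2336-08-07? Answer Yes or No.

Yes

From Aug 7, 2336 to Sep 8, 2344 is 2954 days.
2954 mod 7 = 0, so they are the same weekday.
(Aug 7, 2336 is a Friday; Sep 8, 2344 is a Friday.)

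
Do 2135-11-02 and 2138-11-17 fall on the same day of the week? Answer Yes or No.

From Nov 2, 2135 to Nov 17, 2138 is 1111 days.
1111 mod 7 = 5, so they are different weekdays.
(Nov 2, 2135 is a Wednesday; Nov 17, 2138 is a Monday.)

No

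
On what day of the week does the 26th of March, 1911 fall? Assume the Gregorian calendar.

January 1, 1911 is a Sunday.
Jan 1, 1911 → Feb 1, 1911: 31 days (January has 31).
Feb 1, 1911 → Mar 1, 1911: 28 days (February has 28).
Mar 1, 1911 → Mar 26, 1911: 25 days.
Total: 84 days.
84 mod 7 = 0, so Sunday + 0 = Sunday.

Sunday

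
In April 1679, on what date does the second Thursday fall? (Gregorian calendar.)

April 13, 1679

April 1, 1679 is a Saturday.
The first Thursday is therefore April 6 (5 days later).
The second Thursday is 6 + 1×7 = April 13.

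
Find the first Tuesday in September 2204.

September 1, 2204 is a Saturday.
The first Tuesday is therefore September 4 (3 days later).

September 4, 2204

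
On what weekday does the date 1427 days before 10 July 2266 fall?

Wednesday

Jul 10, 2266 is a Tuesday.
1427 mod 7 = 6, so 1427 days before a Tuesday is Tuesday − 6 = Wednesday.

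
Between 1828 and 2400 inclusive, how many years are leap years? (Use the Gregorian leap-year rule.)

140

Multiples of 4 in [1828,2400]: 144.
Of those, multiples of 100: 6 (not leap unless ÷400).
Multiples of 400: 2.
Leap years = 144 − 6 + 2 = 140.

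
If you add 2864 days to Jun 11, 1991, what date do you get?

April 14, 1999

+366 (one year; includes Feb 29, 1992) → Jun 11, 1992 (2498 left).
+365 (one year) → Jun 11, 1993 (2133 left).
+365 (one year) → Jun 11, 1994 (1768 left).
+365 (one year) → Jun 11, 1995 (1403 left).
+366 (one year; includes Feb 29, 1996) → Jun 11, 1996 (1037 left).
+365 (one year) → Jun 11, 1997 (672 left).
+365 (one year) → Jun 11, 1998 (307 left).
Jun has 30 days: +20 → Jul 1, 1998 (287 left).
Jul has 31 days: +31 → Aug 1, 1998 (256 left).
Aug has 31 days: +31 → Sep 1, 1998 (225 left).
Sep has 30 days: +30 → Oct 1, 1998 (195 left).
Oct has 31 days: +31 → Nov 1, 1998 (164 left).
Nov has 30 days: +30 → Dec 1, 1998 (134 left).
Dec has 31 days: +31 → Jan 1, 1999 (103 left).
Jan has 31 days: +31 → Feb 1, 1999 (72 left).
Feb has 28 days: +28 → Mar 1, 1999 (44 left).
Mar has 31 days: +31 → Apr 1, 1999 (13 left).
+13 → Apr 14, 1999.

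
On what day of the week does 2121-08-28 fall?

Thursday

Doomsday rule: the anchor day for the 2100s is Sunday. For year 21: 21÷12 = 1 r 9, and 9÷4 = 2, so 1+9+2 = 12.
Sunday + 12 ≡ Friday — that's 2121's doomsday.
In August the doomsday date is Aug 8.
Aug 28 is 20 days after Aug 8; 20 mod 7 = 6, so Friday + 6 = Thursday.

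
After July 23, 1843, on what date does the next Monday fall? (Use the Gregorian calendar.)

July 24, 1843

Jul 23, 1843 is a Sunday.
From Sunday to the next Monday is 1 day.
Jul 23, 1843 + 1 = Jul 24, 1843.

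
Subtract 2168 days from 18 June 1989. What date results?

July 12, 1983

−365 (one year) → Jun 18, 1988 (1803 left).
−366 (one year; includes Feb 29, 1988) → Jun 18, 1987 (1437 left).
−365 (one year) → Jun 18, 1986 (1072 left).
−365 (one year) → Jun 18, 1985 (707 left).
−365 (one year) → Jun 18, 1984 (342 left).
−18 → May 31, 1984 (end of May, 31 days; 324 left).
−31 → Apr 30, 1984 (end of Apr, 30 days; 293 left).
−30 → Mar 31, 1984 (end of Mar, 31 days; 263 left).
−31 → Feb 29, 1984 (end of Feb, 29 days; 232 left).
−29 → Jan 31, 1984 (end of Jan, 31 days; 203 left).
−31 → Dec 31, 1983 (end of Dec, 31 days; 172 left).
−31 → Nov 30, 1983 (end of Nov, 30 days; 141 left).
−30 → Oct 31, 1983 (end of Oct, 31 days; 111 left).
−31 → Sep 30, 1983 (end of Sep, 30 days; 80 left).
−30 → Aug 31, 1983 (end of Aug, 31 days; 50 left).
−31 → Jul 31, 1983 (end of Jul, 31 days; 19 left).
−19 → Jul 12, 1983.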